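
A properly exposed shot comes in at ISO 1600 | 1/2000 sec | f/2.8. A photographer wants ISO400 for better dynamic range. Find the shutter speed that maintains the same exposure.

1/500s

ISO: 1600 → 800 → 400 — 2 stops lower (darker).
Need 2 stops brighter from the shutter speed: 1/2000 → 1/1000 → 1/500.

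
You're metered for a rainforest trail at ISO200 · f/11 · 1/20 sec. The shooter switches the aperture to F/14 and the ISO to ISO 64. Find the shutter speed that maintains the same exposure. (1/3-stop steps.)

Aperture: f/11 → f/13 → f/14 — 2/3 stop smaller aperture (darker).
ISO: 200 → 160 → 125 → 100 → 80 → 64 — 1 2/3 stops lower (darker).
Net change so far: 2 1/3 stops darker. Offset with the shutter speed: 1/20 → 1/15 → 1/13 → 1/10 → 1/8 → 1/6 → 1/5 → 1/4.

1/4s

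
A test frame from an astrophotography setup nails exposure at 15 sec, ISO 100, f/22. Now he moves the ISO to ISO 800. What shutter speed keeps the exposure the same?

ISO: 100 → 200 → 400 → 800 — 3 stops raised (brighter).
Need 3 stops darker from the shutter speed: 15 → 8 → 4 → 2.

2 s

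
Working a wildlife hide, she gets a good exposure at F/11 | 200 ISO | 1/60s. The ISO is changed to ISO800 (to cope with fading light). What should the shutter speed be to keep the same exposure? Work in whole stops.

ISO: 200 → 400 → 800 — 2 stops raised (brighter).
Need 2 stops darker from the shutter speed: 1/60 → 1/125 → 1/250.

1/250s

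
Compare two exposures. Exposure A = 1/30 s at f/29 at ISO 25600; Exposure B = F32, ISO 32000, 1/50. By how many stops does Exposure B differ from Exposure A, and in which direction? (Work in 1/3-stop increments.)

2/3 stop darker

Aperture: f/29 → f/32 — 1/3 stop smaller aperture (darker).
Shutter speed: 1/30 → 1/40 → 1/50 — 2/3 stop faster (darker).
ISO: 25600 → 32000 — 1/3 stop higher (brighter).
Net: −1/3 −2/3 +1/3 = −2/3 stops.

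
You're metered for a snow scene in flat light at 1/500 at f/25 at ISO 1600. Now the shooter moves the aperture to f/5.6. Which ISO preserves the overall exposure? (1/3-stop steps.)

ISO 80

Aperture: f/25 → f/22 → f/20 → f/18 → f/16 → f/14 → f/13 → f/11 → f/10 → f/9 → f/8 → f/7.1 → f/6.3 → f/5.6 — 4 1/3 stops wider (brighter).
Need 4 1/3 stops darker from the ISO: 1600 → 1250 → 1000 → 800 → 640 → 500 → 400 → 320 → 250 → 200 → 160 → 125 → 100 → 80.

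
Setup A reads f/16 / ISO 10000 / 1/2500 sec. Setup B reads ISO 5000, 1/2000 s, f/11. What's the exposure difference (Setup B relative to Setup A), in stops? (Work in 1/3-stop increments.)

Aperture: f/16 → f/14 → f/13 → f/11 — 1 stop opened up (brighter).
Shutter speed: 1/2500 → 1/2000 — 1/3 stop slower (brighter).
ISO: 10000 → 8000 → 6400 → 5000 — 1 stop lower (darker).
Net: +1 +1/3 −1 = +1/3 stops.

1/3 stop brighter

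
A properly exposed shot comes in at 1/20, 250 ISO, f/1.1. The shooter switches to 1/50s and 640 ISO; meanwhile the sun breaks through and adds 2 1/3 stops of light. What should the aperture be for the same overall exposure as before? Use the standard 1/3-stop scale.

Scene light: 2 1/3 stops brighter.
Shutter speed: 1/20 → 1/25 → 1/30 → 1/40 → 1/50 — 1 1/3 stops shorter (darker).
ISO: 250 → 320 → 400 → 500 → 640 — 1 1/3 stops higher (brighter).
Net so far: 2 1/3 stops brighter. Aperture: f/1.1 → f/1.2 → f/1.4 → f/1.6 → f/1.8 → f/2 → f/2.2 → f/2.5.

f/2.5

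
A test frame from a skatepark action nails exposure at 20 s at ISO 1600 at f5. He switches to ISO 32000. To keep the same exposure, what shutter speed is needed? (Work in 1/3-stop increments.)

ISO: 1600 → 2000 → 2500 → 3200 → 4000 → 5000 → 6400 → 8000 → 10000 → 12800 → 16000 → 20000 → 25600 → 32000 — 4 1/3 stops raised (brighter).
Need 4 1/3 stops darker from the shutter speed: 20 → 15 → 13 → 10 → 8 → 6 → 5 → 4 → 3.2 → 2.5 → 2 → 1.6 → 1.3 → 1.

1 s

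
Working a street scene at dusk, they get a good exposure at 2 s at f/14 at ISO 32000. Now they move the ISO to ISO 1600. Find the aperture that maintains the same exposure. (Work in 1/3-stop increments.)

f/3.2

ISO: 32000 → 25600 → 20000 → 16000 → 12800 → 10000 → 8000 → 6400 → 5000 → 4000 → 3200 → 2500 → 2000 → 1600 — 4 1/3 stops dropped (darker).
Need 4 1/3 stops brighter from the aperture: f/14 → f/13 → f/11 → f/10 → f/9 → f/8 → f/7.1 → f/6.3 → f/5.6 → f/5 → f/4.5 → f/4 → f/3.5 → f/3.2.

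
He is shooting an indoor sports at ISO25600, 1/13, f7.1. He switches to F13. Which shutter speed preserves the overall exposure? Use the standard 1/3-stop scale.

1/4s

Aperture: f/7.1 → f/8 → f/9 → f/10 → f/11 → f/13 — 1 2/3 stops smaller aperture (darker).
Need 1 2/3 stops brighter from the shutter speed: 1/13 → 1/10 → 1/8 → 1/6 → 1/5 → 1/4.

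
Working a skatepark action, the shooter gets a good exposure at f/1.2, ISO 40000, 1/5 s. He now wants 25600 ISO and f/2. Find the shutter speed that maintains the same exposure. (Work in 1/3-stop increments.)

0.8 s

ISO: 40000 → 32000 → 25600 — 2/3 stop lower (darker).
Aperture: f/1.2 → f/1.4 → f/1.6 → f/1.8 → f/2 — 1 1/3 stops narrower (darker).
Net change so far: 2 stops darker. Offset with the shutter speed: 1/5 → 1/4 → 0.3 → 0.4 → 0.5 → 0.6 → 0.8.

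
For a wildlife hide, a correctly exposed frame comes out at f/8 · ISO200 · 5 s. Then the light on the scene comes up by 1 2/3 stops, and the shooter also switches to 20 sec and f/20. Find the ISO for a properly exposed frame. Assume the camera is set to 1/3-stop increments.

ISO 100

Scene light: 1 2/3 stops brighter.
Shutter speed: 5 → 6 → 8 → 10 → 13 → 15 → 20 — 2 stops longer (brighter).
Aperture: f/8 → f/9 → f/10 → f/11 → f/13 → f/14 → f/16 → f/18 → f/20 — 2 2/3 stops stopped down (darker).
Net so far: 1 stop brighter. ISO: 200 → 160 → 125 → 100.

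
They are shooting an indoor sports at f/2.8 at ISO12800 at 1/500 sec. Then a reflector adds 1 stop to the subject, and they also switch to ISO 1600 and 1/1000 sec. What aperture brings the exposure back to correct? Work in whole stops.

Scene light: 1 stop brighter.
ISO: 12800 → 6400 → 3200 → 1600 — 3 stops dropped (darker).
Shutter speed: 1/500 → 1/1000 — 1 stop shorter (darker).
Net so far: 3 stops darker. Aperture: f/2.8 → f/2 → f/1.4 → f/1.0.

f/1.0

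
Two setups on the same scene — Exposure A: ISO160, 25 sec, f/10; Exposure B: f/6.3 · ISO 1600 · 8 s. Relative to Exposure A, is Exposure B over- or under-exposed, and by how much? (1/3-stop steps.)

3 stops brighter

Aperture: f/10 → f/9 → f/8 → f/7.1 → f/6.3 — 1 1/3 stops wider (brighter).
Shutter speed: 25 → 20 → 15 → 13 → 10 → 8 — 1 2/3 stops shorter (darker).
ISO: 160 → 200 → 250 → 320 → 400 → 500 → 640 → 800 → 1000 → 1250 → 1600 — 3 1/3 stops higher (brighter).
Net: +1 1/3 −1 2/3 +3 1/3 = +3 stops.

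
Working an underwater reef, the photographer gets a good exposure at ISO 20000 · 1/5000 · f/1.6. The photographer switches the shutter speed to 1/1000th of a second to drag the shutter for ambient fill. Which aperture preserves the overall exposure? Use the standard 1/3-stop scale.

Shutter speed: 1/5000 → 1/4000 → 1/3200 → 1/2500 → 1/2000 → 1/1600 → 1/1250 → 1/1000 — 2 1/3 stops slower (brighter).
Need 2 1/3 stops darker from the aperture: f/1.6 → f/1.8 → f/2 → f/2.2 → f/2.5 → f/2.8 → f/3.2 → f/3.5.

f/3.5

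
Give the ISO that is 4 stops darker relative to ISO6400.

ISO 400

ISO: 6400 → 3200 → 1600 → 800 → 400 — 4 stops lower (darker).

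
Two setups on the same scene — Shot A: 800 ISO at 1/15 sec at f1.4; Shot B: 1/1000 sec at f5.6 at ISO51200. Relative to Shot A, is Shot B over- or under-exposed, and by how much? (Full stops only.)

4 stops darker

Aperture: f/1.4 → f/2 → f/2.8 → f/4 → f/5.6 — 4 stops narrower (darker).
Shutter speed: 1/15 → 1/30 → 1/60 → 1/125 → 1/250 → 1/500 → 1/1000 — 6 stops faster (darker).
ISO: 800 → 1600 → 3200 → 6400 → 12800 → 25600 → 51200 — 6 stops higher (brighter).
Net: −4 −6 +6 = −4 stops.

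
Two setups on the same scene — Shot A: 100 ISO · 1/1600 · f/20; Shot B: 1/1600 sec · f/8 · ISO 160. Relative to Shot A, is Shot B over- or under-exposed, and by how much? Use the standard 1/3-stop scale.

3 1/3 stops brighter

Aperture: f/20 → f/18 → f/16 → f/14 → f/13 → f/11 → f/10 → f/9 → f/8 — 2 2/3 stops larger aperture (brighter).
Shutter speed: unchanged.
ISO: 100 → 125 → 160 — 2/3 stop raised (brighter).
Net: +2 2/3 +2/3 = +3 1/3 stops.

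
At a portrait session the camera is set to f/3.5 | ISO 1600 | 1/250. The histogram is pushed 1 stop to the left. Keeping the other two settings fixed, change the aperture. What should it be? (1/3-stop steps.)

Underexposed by 1 stop → need 1 stop brighter.
Aperture: f/3.5 → f/3.2 → f/2.8 → f/2.5.

f/2.5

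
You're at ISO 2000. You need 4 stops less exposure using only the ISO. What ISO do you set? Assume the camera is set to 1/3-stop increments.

ISO: 2000 → 1600 → 1250 → 1000 → 800 → 640 → 500 → 400 → 320 → 250 → 200 → 160 → 125 — 4 stops dropped (darker).

ISO 125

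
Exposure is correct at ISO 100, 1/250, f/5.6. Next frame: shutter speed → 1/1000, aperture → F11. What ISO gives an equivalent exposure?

Shutter speed: 1/250 → 1/500 → 1/1000 — 2 stops shorter (darker).
Aperture: f/5.6 → f/8 → f/11 — 2 stops stopped down (darker).
Net change so far: 4 stops darker. Offset with the ISO: 100 → 200 → 400 → 800 → 1600.

ISO 1600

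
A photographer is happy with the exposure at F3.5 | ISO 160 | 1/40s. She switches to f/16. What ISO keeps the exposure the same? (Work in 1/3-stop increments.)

ISO 3200

Aperture: f/3.5 → f/4 → f/4.5 → f/5 → f/5.6 → f/6.3 → f/7.1 → f/8 → f/9 → f/10 → f/11 → f/13 → f/14 → f/16 — 4 1/3 stops stopped down (darker).
Need 4 1/3 stops brighter from the ISO: 160 → 200 → 250 → 320 → 400 → 500 → 640 → 800 → 1000 → 1250 → 1600 → 2000 → 2500 → 3200.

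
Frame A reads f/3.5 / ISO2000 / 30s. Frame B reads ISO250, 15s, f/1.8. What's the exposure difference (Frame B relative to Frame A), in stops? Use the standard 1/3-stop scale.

Aperture: f/3.5 → f/3.2 → f/2.8 → f/2.5 → f/2.2 → f/2 → f/1.8 — 2 stops wider (brighter).
Shutter speed: 30 → 25 → 20 → 15 — 1 stop faster (darker).
ISO: 2000 → 1600 → 1250 → 1000 → 800 → 640 → 500 → 400 → 320 → 250 — 3 stops dropped (darker).
Net: +2 −1 −3 = −2 stops.

2 stops darker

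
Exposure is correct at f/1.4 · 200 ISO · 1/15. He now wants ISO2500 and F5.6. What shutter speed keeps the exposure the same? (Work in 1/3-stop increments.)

ISO: 200 → 250 → 320 → 400 → 500 → 640 → 800 → 1000 → 1250 → 1600 → 2000 → 2500 — 3 2/3 stops higher (brighter).
Aperture: f/1.4 → f/1.6 → f/1.8 → f/2 → f/2.2 → f/2.5 → f/2.8 → f/3.2 → f/3.5 → f/4 → f/4.5 → f/5 → f/5.6 — 4 stops narrower (darker).
Net change so far: 1/3 stop darker. Offset with the shutter speed: 1/15 → 1/13.

1/13s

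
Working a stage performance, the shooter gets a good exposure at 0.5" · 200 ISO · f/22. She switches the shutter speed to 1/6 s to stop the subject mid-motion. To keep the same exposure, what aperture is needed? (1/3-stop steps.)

f/13

Shutter speed: 0.5 → 0.4 → 0.3 → 1/4 → 1/5 → 1/6 — 1 2/3 stops faster (darker).
Need 1 2/3 stops brighter from the aperture: f/22 → f/20 → f/18 → f/16 → f/14 → f/13.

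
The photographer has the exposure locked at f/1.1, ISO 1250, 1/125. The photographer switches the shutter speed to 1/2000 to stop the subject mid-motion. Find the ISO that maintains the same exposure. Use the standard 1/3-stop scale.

Shutter speed: 1/125 → 1/160 → 1/200 → 1/250 → 1/320 → 1/400 → 1/500 → 1/640 → 1/800 → 1/1000 → 1/1250 → 1/1600 → 1/2000 — 4 stops faster (darker).
Need 4 stops brighter from the ISO: 1250 → 1600 → 2000 → 2500 → 3200 → 4000 → 5000 → 6400 → 8000 → 10000 → 12800 → 16000 → 20000.

ISO 20000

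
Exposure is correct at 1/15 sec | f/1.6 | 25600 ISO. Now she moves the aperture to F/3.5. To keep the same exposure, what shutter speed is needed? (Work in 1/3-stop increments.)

Aperture: f/1.6 → f/1.8 → f/2 → f/2.2 → f/2.5 → f/2.8 → f/3.2 → f/3.5 — 2 1/3 stops smaller aperture (darker).
Need 2 1/3 stops brighter from the shutter speed: 1/15 → 1/13 → 1/10 → 1/8 → 1/6 → 1/5 → 1/4 → 0.3.

0.3 s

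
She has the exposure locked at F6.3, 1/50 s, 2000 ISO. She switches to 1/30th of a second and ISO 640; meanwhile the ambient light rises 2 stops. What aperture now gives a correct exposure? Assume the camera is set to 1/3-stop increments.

Scene light: 2 stops brighter.
Shutter speed: 1/50 → 1/40 → 1/30 — 2/3 stop slower (brighter).
ISO: 2000 → 1600 → 1250 → 1000 → 800 → 640 — 1 2/3 stops lower (darker).
Net so far: 1 stop brighter. Aperture: f/6.3 → f/7.1 → f/8 → f/9.

f/9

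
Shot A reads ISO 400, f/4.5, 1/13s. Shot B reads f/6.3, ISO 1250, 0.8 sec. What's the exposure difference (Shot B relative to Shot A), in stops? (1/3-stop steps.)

4 stops brighter

Aperture: f/4.5 → f/5 → f/5.6 → f/6.3 — 1 stop narrower (darker).
Shutter speed: 1/13 → 1/10 → 1/8 → 1/6 → 1/5 → 1/4 → 0.3 → 0.4 → 0.5 → 0.6 → 0.8 — 3 1/3 stops longer (brighter).
ISO: 400 → 500 → 640 → 800 → 1000 → 1250 — 1 2/3 stops higher (brighter).
Net: −1 +3 1/3 +1 2/3 = +4 stops.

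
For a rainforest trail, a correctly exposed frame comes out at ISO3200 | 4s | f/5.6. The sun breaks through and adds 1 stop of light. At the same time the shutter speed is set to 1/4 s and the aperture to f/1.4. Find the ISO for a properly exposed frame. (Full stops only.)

ISO 1600

Scene light: 1 stop brighter.
Shutter speed: 4 → 2 → 1 → 1/2 → 1/4 — 4 stops shorter (darker).
Aperture: f/5.6 → f/4 → f/2.8 → f/2 → f/1.4 — 4 stops larger aperture (brighter).
Net so far: 1 stop brighter. ISO: 3200 → 1600.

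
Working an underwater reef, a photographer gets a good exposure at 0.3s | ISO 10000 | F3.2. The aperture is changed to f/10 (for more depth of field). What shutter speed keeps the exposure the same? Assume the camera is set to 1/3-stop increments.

Aperture: f/3.2 → f/3.5 → f/4 → f/4.5 → f/5 → f/5.6 → f/6.3 → f/7.1 → f/8 → f/9 → f/10 — 3 1/3 stops narrower (darker).
Need 3 1/3 stops brighter from the shutter speed: 0.3 → 0.4 → 0.5 → 0.6 → 0.8 → 1 → 1.3 → 1.6 → 2 → 2.5 → 3.2.

3.2 s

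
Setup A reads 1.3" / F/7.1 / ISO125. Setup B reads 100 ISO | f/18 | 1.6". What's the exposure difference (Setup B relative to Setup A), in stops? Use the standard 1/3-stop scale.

2 2/3 stops darker

Aperture: f/7.1 → f/8 → f/9 → f/10 → f/11 → f/13 → f/14 → f/16 → f/18 — 2 2/3 stops stopped down (darker).
Shutter speed: 1.3 → 1.6 — 1/3 stop slower (brighter).
ISO: 125 → 100 — 1/3 stop lower (darker).
Net: −2 2/3 +1/3 −1/3 = −2 2/3 stops.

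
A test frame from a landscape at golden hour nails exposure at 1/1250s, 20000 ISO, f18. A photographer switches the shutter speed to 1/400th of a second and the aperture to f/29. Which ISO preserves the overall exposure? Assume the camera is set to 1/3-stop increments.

ISO 16000

Shutter speed: 1/1250 → 1/1000 → 1/800 → 1/640 → 1/500 → 1/400 — 1 2/3 stops longer (brighter).
Aperture: f/18 → f/20 → f/22 → f/25 → f/29 — 1 1/3 stops stopped down (darker).
Net change so far: 1/3 stop brighter. Offset with the ISO: 20000 → 16000.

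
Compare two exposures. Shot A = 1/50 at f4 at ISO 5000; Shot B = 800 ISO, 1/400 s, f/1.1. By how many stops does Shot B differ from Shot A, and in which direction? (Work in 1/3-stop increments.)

Aperture: f/4 → f/3.5 → f/3.2 → f/2.8 → f/2.5 → f/2.2 → f/2 → f/1.8 → f/1.6 → f/1.4 → f/1.2 → f/1.1 — 3 2/3 stops opened up (brighter).
Shutter speed: 1/50 → 1/60 → 1/80 → 1/100 → 1/125 → 1/160 → 1/200 → 1/250 → 1/320 → 1/400 — 3 stops shorter (darker).
ISO: 5000 → 4000 → 3200 → 2500 → 2000 → 1600 → 1250 → 1000 → 800 — 2 2/3 stops lower (darker).
Net: +3 2/3 −3 −2 2/3 = −2 stops.

2 stops darker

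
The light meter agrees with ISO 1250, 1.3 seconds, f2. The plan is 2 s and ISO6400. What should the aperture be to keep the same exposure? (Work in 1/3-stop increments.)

Shutter speed: 1.3 → 1.6 → 2 — 2/3 stop slower (brighter).
ISO: 1250 → 1600 → 2000 → 2500 → 3200 → 4000 → 5000 → 6400 — 2 1/3 stops raised (brighter).
Net change so far: 3 stops brighter. Offset with the aperture: f/2 → f/2.2 → f/2.5 → f/2.8 → f/3.2 → f/3.5 → f/4 → f/4.5 → f/5 → f/5.6.

f/5.6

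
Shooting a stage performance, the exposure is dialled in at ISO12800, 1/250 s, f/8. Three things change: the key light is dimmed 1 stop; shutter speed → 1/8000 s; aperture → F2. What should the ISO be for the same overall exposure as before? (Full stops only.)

ISO 51200

Scene light: 1 stop darker.
Shutter speed: 1/250 → 1/500 → 1/1000 → 1/2000 → 1/4000 → 1/8000 — 5 stops faster (darker).
Aperture: f/8 → f/5.6 → f/4 → f/2.8 → f/2 — 4 stops wider (brighter).
Net so far: 2 stops darker. ISO: 12800 → 25600 → 51200.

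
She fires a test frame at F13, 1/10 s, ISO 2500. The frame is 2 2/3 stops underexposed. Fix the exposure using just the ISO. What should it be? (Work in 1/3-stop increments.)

ISO 16000

Underexposed by 2 2/3 stops → need 2 2/3 stops brighter.
ISO: 2500 → 3200 → 4000 → 5000 → 6400 → 8000 → 10000 → 12800 → 16000.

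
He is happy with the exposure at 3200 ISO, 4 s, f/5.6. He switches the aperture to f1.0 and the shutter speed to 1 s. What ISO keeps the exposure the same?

ISO 400

Aperture: f/5.6 → f/4 → f/2.8 → f/2 → f/1.4 → f/1.0 — 5 stops wider (brighter).
Shutter speed: 4 → 2 → 1 — 2 stops shorter (darker).
Net change so far: 3 stops brighter. Offset with the ISO: 3200 → 1600 → 800 → 400.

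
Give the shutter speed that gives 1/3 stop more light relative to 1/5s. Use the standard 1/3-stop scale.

1/4s

Shutter speed: 1/5 → 1/4 — 1/3 stop longer (brighter).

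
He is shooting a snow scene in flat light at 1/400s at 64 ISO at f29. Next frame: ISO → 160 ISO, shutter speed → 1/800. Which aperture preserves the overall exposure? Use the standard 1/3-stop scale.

f/32

ISO: 64 → 80 → 100 → 125 → 160 — 1 1/3 stops higher (brighter).
Shutter speed: 1/400 → 1/500 → 1/640 → 1/800 — 1 stop faster (darker).
Net change so far: 1/3 stop brighter. Offset with the aperture: f/29 → f/32.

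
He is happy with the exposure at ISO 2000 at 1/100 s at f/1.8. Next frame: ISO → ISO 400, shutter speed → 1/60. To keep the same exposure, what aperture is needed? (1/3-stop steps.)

ISO: 2000 → 1600 → 1250 → 1000 → 800 → 640 → 500 → 400 — 2 1/3 stops lower (darker).
Shutter speed: 1/100 → 1/80 → 1/60 — 2/3 stop slower (brighter).
Net change so far: 1 2/3 stops darker. Offset with the aperture: f/1.8 → f/1.6 → f/1.4 → f/1.2 → f/1.1 → f/1.0.

f/1.0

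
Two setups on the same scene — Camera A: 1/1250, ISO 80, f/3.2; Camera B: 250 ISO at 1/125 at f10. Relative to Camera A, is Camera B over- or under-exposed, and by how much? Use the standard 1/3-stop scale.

Aperture: f/3.2 → f/3.5 → f/4 → f/4.5 → f/5 → f/5.6 → f/6.3 → f/7.1 → f/8 → f/9 → f/10 — 3 1/3 stops stopped down (darker).
Shutter speed: 1/1250 → 1/1000 → 1/800 → 1/640 → 1/500 → 1/400 → 1/320 → 1/250 → 1/200 → 1/160 → 1/125 — 3 1/3 stops longer (brighter).
ISO: 80 → 100 → 125 → 160 → 200 → 250 — 1 2/3 stops raised (brighter).
Net: −3 1/3 +3 1/3 +1 2/3 = +1 2/3 stops.

1 2/3 stops brighter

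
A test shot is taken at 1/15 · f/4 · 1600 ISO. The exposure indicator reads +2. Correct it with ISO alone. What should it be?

Overexposed by 2 stops → need 2 stops darker.
ISO: 1600 → 800 → 400.

ISO 400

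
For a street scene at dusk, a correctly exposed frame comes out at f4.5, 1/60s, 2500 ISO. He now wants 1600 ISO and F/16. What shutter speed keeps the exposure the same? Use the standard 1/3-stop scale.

ISO: 2500 → 2000 → 1600 — 2/3 stop lower (darker).
Aperture: f/4.5 → f/5 → f/5.6 → f/6.3 → f/7.1 → f/8 → f/9 → f/10 → f/11 → f/13 → f/14 → f/16 — 3 2/3 stops smaller aperture (darker).
Net change so far: 4 1/3 stops darker. Offset with the shutter speed: 1/60 → 1/50 → 1/40 → 1/30 → 1/25 → 1/20 → 1/15 → 1/13 → 1/10 → 1/8 → 1/6 → 1/5 → 1/4 → 0.3.

0.3 s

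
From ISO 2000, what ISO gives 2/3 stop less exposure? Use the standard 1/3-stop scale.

ISO: 2000 → 1600 → 1250 — 2/3 stop lower (darker).

ISO 1250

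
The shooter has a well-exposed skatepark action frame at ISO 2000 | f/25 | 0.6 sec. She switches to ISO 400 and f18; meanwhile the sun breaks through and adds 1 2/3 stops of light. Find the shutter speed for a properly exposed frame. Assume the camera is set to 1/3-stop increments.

Scene light: 1 2/3 stops brighter.
ISO: 2000 → 1600 → 1250 → 1000 → 800 → 640 → 500 → 400 — 2 1/3 stops lower (darker).
Aperture: f/25 → f/22 → f/20 → f/18 — 1 stop larger aperture (brighter).
Net so far: 1/3 stop brighter. Shutter speed: 0.6 → 0.5.

0.5 s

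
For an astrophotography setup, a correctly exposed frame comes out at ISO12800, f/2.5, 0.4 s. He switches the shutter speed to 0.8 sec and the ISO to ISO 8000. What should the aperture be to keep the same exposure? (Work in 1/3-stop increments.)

f/2.8

Shutter speed: 0.4 → 0.5 → 0.6 → 0.8 — 1 stop slower (brighter).
ISO: 12800 → 10000 → 8000 — 2/3 stop lower (darker).
Net change so far: 1/3 stop brighter. Offset with the aperture: f/2.5 → f/2.8.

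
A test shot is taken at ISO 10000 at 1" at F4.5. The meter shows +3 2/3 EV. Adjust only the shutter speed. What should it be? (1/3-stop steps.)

1/13s

Overexposed by 3 2/3 stops → need 3 2/3 stops darker.
Shutter speed: 1 → 0.8 → 0.6 → 0.5 → 0.4 → 0.3 → 1/4 → 1/5 → 1/6 → 1/8 → 1/10 → 1/13.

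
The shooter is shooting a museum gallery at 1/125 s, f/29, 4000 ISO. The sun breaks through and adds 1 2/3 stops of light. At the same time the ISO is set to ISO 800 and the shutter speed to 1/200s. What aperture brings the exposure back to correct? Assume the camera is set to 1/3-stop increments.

Scene light: 1 2/3 stops brighter.
ISO: 4000 → 3200 → 2500 → 2000 → 1600 → 1250 → 1000 → 800 — 2 1/3 stops lower (darker).
Shutter speed: 1/125 → 1/160 → 1/200 — 2/3 stop faster (darker).
Net so far: 1 1/3 stops darker. Aperture: f/29 → f/25 → f/22 → f/20 → f/18.

f/18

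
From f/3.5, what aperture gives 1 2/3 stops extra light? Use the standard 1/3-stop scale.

f/2

Aperture: f/3.5 → f/3.2 → f/2.8 → f/2.5 → f/2.2 → f/2 — 1 2/3 stops larger aperture (brighter).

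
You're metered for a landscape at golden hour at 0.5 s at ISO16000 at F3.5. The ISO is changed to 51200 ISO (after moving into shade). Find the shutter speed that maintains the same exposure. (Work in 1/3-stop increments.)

1/6s

ISO: 16000 → 20000 → 25600 → 32000 → 40000 → 51200 — 1 2/3 stops raised (brighter).
Need 1 2/3 stops darker from the shutter speed: 0.5 → 0.4 → 0.3 → 1/4 → 1/5 → 1/6.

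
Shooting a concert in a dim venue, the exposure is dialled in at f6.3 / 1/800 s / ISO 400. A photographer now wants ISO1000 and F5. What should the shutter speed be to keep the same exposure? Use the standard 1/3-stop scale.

ISO: 400 → 500 → 640 → 800 → 1000 — 1 1/3 stops raised (brighter).
Aperture: f/6.3 → f/5.6 → f/5 — 2/3 stop wider (brighter).
Net change so far: 2 stops brighter. Offset with the shutter speed: 1/800 → 1/1000 → 1/1250 → 1/1600 → 1/2000 → 1/2500 → 1/3200.

1/3200s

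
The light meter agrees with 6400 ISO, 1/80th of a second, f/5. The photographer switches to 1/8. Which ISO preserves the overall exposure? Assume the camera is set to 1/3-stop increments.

ISO 640

Shutter speed: 1/80 → 1/60 → 1/50 → 1/40 → 1/30 → 1/25 → 1/20 → 1/15 → 1/13 → 1/10 → 1/8 — 3 1/3 stops longer (brighter).
Need 3 1/3 stops darker from the ISO: 6400 → 5000 → 4000 → 3200 → 2500 → 2000 → 1600 → 1250 → 1000 → 800 → 640.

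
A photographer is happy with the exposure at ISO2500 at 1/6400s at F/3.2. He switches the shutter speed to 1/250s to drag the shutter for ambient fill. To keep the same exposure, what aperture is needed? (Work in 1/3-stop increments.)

f/16

Shutter speed: 1/6400 → 1/5000 → 1/4000 → 1/3200 → 1/2500 → 1/2000 → 1/1600 → 1/1250 → 1/1000 → 1/800 → 1/640 → 1/500 → 1/400 → 1/320 → 1/250 — 4 2/3 stops longer (brighter).
Need 4 2/3 stops darker from the aperture: f/3.2 → f/3.5 → f/4 → f/4.5 → f/5 → f/5.6 → f/6.3 → f/7.1 → f/8 → f/9 → f/10 → f/11 → f/13 → f/14 → f/16.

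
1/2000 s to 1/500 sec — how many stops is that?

1/2000 → 1/1000 → 1/500 — count the steps: 2 stops.

2 stops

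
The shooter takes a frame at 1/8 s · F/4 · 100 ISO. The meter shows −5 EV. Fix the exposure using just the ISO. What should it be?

ISO 3200

Underexposed by 5 stops → need 5 stops brighter.
ISO: 100 → 200 → 400 → 800 → 1600 → 3200.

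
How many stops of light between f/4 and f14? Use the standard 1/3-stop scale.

3 2/3 stops

f/4 → f/4.5 → f/5 → f/5.6 → f/6.3 → f/7.1 → f/8 → f/9 → f/10 → f/11 → f/13 → f/14 — count the steps: 11 third-stops = 3 2/3 stops.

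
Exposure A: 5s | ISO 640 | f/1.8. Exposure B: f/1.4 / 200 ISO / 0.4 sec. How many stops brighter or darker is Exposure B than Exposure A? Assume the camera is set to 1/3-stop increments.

4 2/3 stops darker

Aperture: f/1.8 → f/1.6 → f/1.4 — 2/3 stop larger aperture (brighter).
Shutter speed: 5 → 4 → 3.2 → 2.5 → 2 → 1.6 → 1.3 → 1 → 0.8 → 0.6 → 0.5 → 0.4 — 3 2/3 stops faster (darker).
ISO: 640 → 500 → 400 → 320 → 250 → 200 — 1 2/3 stops dropped (darker).
Net: +2/3 −3 2/3 −1 2/3 = −4 2/3 stops.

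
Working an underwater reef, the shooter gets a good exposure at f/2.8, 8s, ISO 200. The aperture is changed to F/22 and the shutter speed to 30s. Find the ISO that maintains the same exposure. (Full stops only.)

Aperture: f/2.8 → f/4 → f/5.6 → f/8 → f/11 → f/16 → f/22 — 6 stops smaller aperture (darker).
Shutter speed: 8 → 15 → 30 — 2 stops slower (brighter).
Net change so far: 4 stops darker. Offset with the ISO: 200 → 400 → 800 → 1600 → 3200.

ISO 3200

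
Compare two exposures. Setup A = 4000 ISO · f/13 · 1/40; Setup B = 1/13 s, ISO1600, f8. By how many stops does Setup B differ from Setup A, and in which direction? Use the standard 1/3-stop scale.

1 2/3 stops brighter

Aperture: f/13 → f/11 → f/10 → f/9 → f/8 — 1 1/3 stops larger aperture (brighter).
Shutter speed: 1/40 → 1/30 → 1/25 → 1/20 → 1/15 → 1/13 — 1 2/3 stops slower (brighter).
ISO: 4000 → 3200 → 2500 → 2000 → 1600 — 1 1/3 stops lower (darker).
Net: +1 1/3 +1 2/3 −1 1/3 = +1 2/3 stops.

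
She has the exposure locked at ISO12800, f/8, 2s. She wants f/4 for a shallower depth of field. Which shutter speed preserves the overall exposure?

1/2s

Aperture: f/8 → f/5.6 → f/4 — 2 stops larger aperture (brighter).
Need 2 stops darker from the shutter speed: 2 → 1 → 1/2.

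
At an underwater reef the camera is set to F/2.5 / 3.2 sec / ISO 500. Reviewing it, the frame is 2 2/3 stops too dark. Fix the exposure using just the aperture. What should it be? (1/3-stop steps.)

Underexposed by 2 2/3 stops → need 2 2/3 stops brighter.
Aperture: f/2.5 → f/2.2 → f/2 → f/1.8 → f/1.6 → f/1.4 → f/1.2 → f/1.1 → f/1.0.

f/1.0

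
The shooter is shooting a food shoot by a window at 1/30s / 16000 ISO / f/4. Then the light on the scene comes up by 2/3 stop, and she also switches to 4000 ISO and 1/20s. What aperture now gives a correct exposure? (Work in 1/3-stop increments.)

f/3.2

Scene light: 2/3 stop brighter.
ISO: 16000 → 12800 → 10000 → 8000 → 6400 → 5000 → 4000 — 2 stops lower (darker).
Shutter speed: 1/30 → 1/25 → 1/20 — 2/3 stop longer (brighter).
Net so far: 2/3 stop darker. Aperture: f/4 → f/3.5 → f/3.2.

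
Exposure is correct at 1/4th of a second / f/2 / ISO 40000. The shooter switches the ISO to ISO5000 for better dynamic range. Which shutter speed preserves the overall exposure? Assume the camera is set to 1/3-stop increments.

2 s

ISO: 40000 → 32000 → 25600 → 20000 → 16000 → 12800 → 10000 → 8000 → 6400 → 5000 — 3 stops lower (darker).
Need 3 stops brighter from the shutter speed: 1/4 → 0.3 → 0.4 → 0.5 → 0.6 → 0.8 → 1 → 1.3 → 1.6 → 2.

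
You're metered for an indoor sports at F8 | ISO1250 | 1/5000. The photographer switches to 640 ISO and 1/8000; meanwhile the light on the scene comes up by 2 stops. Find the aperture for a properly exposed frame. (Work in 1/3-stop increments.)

f/9

Scene light: 2 stops brighter.
ISO: 1250 → 1000 → 800 → 640 — 1 stop lower (darker).
Shutter speed: 1/5000 → 1/6400 → 1/8000 — 2/3 stop faster (darker).
Net so far: 1/3 stop brighter. Aperture: f/8 → f/9.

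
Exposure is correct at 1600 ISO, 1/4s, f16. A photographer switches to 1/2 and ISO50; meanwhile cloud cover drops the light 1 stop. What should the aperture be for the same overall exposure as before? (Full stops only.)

f/2.8

Scene light: 1 stop darker.
Shutter speed: 1/4 → 1/2 — 1 stop longer (brighter).
ISO: 1600 → 800 → 400 → 200 → 100 → 50 — 5 stops lower (darker).
Net so far: 5 stops darker. Aperture: f/16 → f/11 → f/8 → f/5.6 → f/4 → f/2.8.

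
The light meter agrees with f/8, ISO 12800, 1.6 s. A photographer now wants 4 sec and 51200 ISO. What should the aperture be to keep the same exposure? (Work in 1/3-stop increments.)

f/25

Shutter speed: 1.6 → 2 → 2.5 → 3.2 → 4 — 1 1/3 stops slower (brighter).
ISO: 12800 → 16000 → 20000 → 25600 → 32000 → 40000 → 51200 — 2 stops raised (brighter).
Net change so far: 3 1/3 stops brighter. Offset with the aperture: f/8 → f/9 → f/10 → f/11 → f/13 → f/14 → f/16 → f/18 → f/20 → f/22 → f/25.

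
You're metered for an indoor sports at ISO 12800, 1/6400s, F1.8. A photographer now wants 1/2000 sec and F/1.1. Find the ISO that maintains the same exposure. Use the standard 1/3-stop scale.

ISO 1600

Shutter speed: 1/6400 → 1/5000 → 1/4000 → 1/3200 → 1/2500 → 1/2000 — 1 2/3 stops slower (brighter).
Aperture: f/1.8 → f/1.6 → f/1.4 → f/1.2 → f/1.1 — 1 1/3 stops larger aperture (brighter).
Net change so far: 3 stops brighter. Offset with the ISO: 12800 → 10000 → 8000 → 6400 → 5000 → 4000 → 3200 → 2500 → 2000 → 1600.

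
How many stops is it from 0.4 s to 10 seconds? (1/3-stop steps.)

4 2/3 stops

0.4 → 0.5 → 0.6 → 0.8 → 1 → 1.3 → 1.6 → 2 → 2.5 → 3.2 → 4 → 5 → 6 → 8 → 10 — count the steps: 14 third-stops = 4 2/3 stops.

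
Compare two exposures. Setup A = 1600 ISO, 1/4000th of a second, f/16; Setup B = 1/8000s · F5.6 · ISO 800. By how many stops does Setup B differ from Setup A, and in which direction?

1 stop brighter

Aperture: f/16 → f/11 → f/8 → f/5.6 — 3 stops larger aperture (brighter).
Shutter speed: 1/4000 → 1/8000 — 1 stop shorter (darker).
ISO: 1600 → 800 — 1 stop lower (darker).
Net: +3 −1 −1 = +1 stop.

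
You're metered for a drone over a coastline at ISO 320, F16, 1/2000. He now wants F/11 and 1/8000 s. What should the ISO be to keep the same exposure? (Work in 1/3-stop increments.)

Aperture: f/16 → f/14 → f/13 → f/11 — 1 stop wider (brighter).
Shutter speed: 1/2000 → 1/2500 → 1/3200 → 1/4000 → 1/5000 → 1/6400 → 1/8000 — 2 stops shorter (darker).
Net change so far: 1 stop darker. Offset with the ISO: 320 → 400 → 500 → 640.

ISO 640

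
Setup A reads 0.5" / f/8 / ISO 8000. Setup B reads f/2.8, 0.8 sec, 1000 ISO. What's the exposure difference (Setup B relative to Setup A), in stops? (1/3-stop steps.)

2/3 stop brighter

Aperture: f/8 → f/7.1 → f/6.3 → f/5.6 → f/5 → f/4.5 → f/4 → f/3.5 → f/3.2 → f/2.8 — 3 stops opened up (brighter).
Shutter speed: 0.5 → 0.6 → 0.8 — 2/3 stop longer (brighter).
ISO: 8000 → 6400 → 5000 → 4000 → 3200 → 2500 → 2000 → 1600 → 1250 → 1000 — 3 stops lower (darker).
Net: +3 +2/3 −3 = +2/3 stops.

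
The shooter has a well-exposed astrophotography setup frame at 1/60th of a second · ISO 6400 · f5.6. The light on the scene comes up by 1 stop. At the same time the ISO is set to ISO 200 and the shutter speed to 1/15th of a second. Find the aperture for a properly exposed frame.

Scene light: 1 stop brighter.
ISO: 6400 → 3200 → 1600 → 800 → 400 → 200 — 5 stops lower (darker).
Shutter speed: 1/60 → 1/30 → 1/15 — 2 stops longer (brighter).
Net so far: 2 stops darker. Aperture: f/5.6 → f/4 → f/2.8.

f/2.8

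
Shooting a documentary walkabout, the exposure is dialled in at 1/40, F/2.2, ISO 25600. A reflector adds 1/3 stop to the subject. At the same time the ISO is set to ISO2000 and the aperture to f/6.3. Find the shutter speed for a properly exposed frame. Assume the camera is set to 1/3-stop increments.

Scene light: 1/3 stop brighter.
ISO: 25600 → 20000 → 16000 → 12800 → 10000 → 8000 → 6400 → 5000 → 4000 → 3200 → 2500 → 2000 — 3 2/3 stops dropped (darker).
Aperture: f/2.2 → f/2.5 → f/2.8 → f/3.2 → f/3.5 → f/4 → f/4.5 → f/5 → f/5.6 → f/6.3 — 3 stops smaller aperture (darker).
Net so far: 6 1/3 stops darker. Shutter speed: 1/40 → 1/30 → 1/25 → 1/20 → 1/15 → 1/13 → 1/10 → 1/8 → 1/6 → 1/5 → 1/4 → 0.3 → 0.4 → 0.5 → 0.6 → 0.8 → 1 → 1.3 → 1.6 → 2.

2 s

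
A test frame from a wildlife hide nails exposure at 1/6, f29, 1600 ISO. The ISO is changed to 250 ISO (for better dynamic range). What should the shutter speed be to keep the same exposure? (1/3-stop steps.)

ISO: 1600 → 1250 → 1000 → 800 → 640 → 500 → 400 → 320 → 250 — 2 2/3 stops lower (darker).
Need 2 2/3 stops brighter from the shutter speed: 1/6 → 1/5 → 1/4 → 0.3 → 0.4 → 0.5 → 0.6 → 0.8 → 1.

1 s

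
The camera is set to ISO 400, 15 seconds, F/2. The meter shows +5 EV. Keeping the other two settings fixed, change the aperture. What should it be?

Overexposed by 5 stops → need 5 stops darker.
Aperture: f/2 → f/2.8 → f/4 → f/5.6 → f/8 → f/11.

f/11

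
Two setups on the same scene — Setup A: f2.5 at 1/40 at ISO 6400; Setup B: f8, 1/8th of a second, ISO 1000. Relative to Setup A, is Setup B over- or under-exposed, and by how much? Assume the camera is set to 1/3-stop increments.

Aperture: f/2.5 → f/2.8 → f/3.2 → f/3.5 → f/4 → f/4.5 → f/5 → f/5.6 → f/6.3 → f/7.1 → f/8 — 3 1/3 stops smaller aperture (darker).
Shutter speed: 1/40 → 1/30 → 1/25 → 1/20 → 1/15 → 1/13 → 1/10 → 1/8 — 2 1/3 stops longer (brighter).
ISO: 6400 → 5000 → 4000 → 3200 → 2500 → 2000 → 1600 → 1250 → 1000 — 2 2/3 stops lower (darker).
Net: −3 1/3 +2 1/3 −2 2/3 = −3 2/3 stops.

3 2/3 stops darker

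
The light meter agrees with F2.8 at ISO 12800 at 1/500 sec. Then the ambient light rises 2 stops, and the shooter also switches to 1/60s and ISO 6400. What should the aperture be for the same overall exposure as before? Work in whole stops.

Scene light: 2 stops brighter.
Shutter speed: 1/500 → 1/250 → 1/125 → 1/60 — 3 stops slower (brighter).
ISO: 12800 → 6400 — 1 stop lower (darker).
Net so far: 4 stops brighter. Aperture: f/2.8 → f/4 → f/5.6 → f/8 → f/11.

f/11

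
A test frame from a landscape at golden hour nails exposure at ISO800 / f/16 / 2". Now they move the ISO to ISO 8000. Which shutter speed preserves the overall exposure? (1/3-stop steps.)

1/5s

ISO: 800 → 1000 → 1250 → 1600 → 2000 → 2500 → 3200 → 4000 → 5000 → 6400 → 8000 — 3 1/3 stops higher (brighter).
Need 3 1/3 stops darker from the shutter speed: 2 → 1.6 → 1.3 → 1 → 0.8 → 0.6 → 0.5 → 0.4 → 0.3 → 1/4 → 1/5.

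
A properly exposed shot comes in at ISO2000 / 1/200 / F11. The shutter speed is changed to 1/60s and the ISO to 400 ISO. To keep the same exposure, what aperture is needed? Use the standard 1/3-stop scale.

Shutter speed: 1/200 → 1/160 → 1/125 → 1/100 → 1/80 → 1/60 — 1 2/3 stops longer (brighter).
ISO: 2000 → 1600 → 1250 → 1000 → 800 → 640 → 500 → 400 — 2 1/3 stops lower (darker).
Net change so far: 2/3 stop darker. Offset with the aperture: f/11 → f/10 → f/9.

f/9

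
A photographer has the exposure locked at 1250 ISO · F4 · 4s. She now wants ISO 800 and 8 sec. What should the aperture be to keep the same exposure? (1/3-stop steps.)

f/4.5

ISO: 1250 → 1000 → 800 — 2/3 stop lower (darker).
Shutter speed: 4 → 5 → 6 → 8 — 1 stop slower (brighter).
Net change so far: 1/3 stop brighter. Offset with the aperture: f/4 → f/4.5.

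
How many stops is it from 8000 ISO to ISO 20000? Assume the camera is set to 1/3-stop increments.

1 1/3 stops

8000 → 10000 → 12800 → 16000 → 20000 — count the steps: 4 third-stops = 1 1/3 stops.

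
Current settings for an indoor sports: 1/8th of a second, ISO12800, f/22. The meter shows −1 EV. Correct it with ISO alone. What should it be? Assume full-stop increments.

Underexposed by 1 stop → need 1 stop brighter.
ISO: 12800 → 25600.

ISO 25600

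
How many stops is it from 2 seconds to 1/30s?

2 → 1 → 1/2 → 1/4 → 1/8 → 1/15 → 1/30 — count the steps: 6 stops.

6 stops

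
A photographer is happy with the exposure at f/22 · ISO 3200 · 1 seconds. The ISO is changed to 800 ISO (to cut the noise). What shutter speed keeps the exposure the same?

4 s

ISO: 3200 → 1600 → 800 — 2 stops lower (darker).
Need 2 stops brighter from the shutter speed: 1 → 2 → 4.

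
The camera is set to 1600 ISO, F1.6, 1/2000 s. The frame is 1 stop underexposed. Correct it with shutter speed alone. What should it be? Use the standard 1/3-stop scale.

Underexposed by 1 stop → need 1 stop brighter.
Shutter speed: 1/2000 → 1/1600 → 1/1250 → 1/1000.

1/1000s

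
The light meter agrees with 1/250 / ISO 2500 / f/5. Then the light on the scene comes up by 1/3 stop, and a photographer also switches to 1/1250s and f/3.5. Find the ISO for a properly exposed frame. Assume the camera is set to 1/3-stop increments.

Scene light: 1/3 stop brighter.
Shutter speed: 1/250 → 1/320 → 1/400 → 1/500 → 1/640 → 1/800 → 1/1000 → 1/1250 — 2 1/3 stops shorter (darker).
Aperture: f/5 → f/4.5 → f/4 → f/3.5 — 1 stop wider (brighter).
Net so far: 1 stop darker. ISO: 2500 → 3200 → 4000 → 5000.

ISO 5000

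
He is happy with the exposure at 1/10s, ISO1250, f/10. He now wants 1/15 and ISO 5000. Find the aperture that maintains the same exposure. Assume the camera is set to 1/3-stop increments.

f/16

Shutter speed: 1/10 → 1/13 → 1/15 — 2/3 stop faster (darker).
ISO: 1250 → 1600 → 2000 → 2500 → 3200 → 4000 → 5000 — 2 stops higher (brighter).
Net change so far: 1 1/3 stops brighter. Offset with the aperture: f/10 → f/11 → f/13 → f/14 → f/16.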